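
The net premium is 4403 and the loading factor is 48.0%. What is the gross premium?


Gross = net * (1 + loading)
= 4403 * (1 + 0.48)
= 4403 * 1.48
= 6516.44


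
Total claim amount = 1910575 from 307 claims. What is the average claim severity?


severity = total / number
= 1910575 / 307
= 6223.3713


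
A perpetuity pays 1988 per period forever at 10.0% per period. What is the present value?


PV = PMT / i
= 1988 / 0.1
= 19880.0


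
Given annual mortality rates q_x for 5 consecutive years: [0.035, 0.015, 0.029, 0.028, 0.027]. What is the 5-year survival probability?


p_k = 1 - q_k for each year
Survival = product of (1 - q_k)
= 0.965 * 0.985 * 0.971 * 0.972 * 0.973
= 0.8729


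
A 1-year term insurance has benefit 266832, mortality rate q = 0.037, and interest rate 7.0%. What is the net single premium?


NSP = benefit * q * v
v = 1/(1+i) = 0.934579
NSP = 266832 * 0.037 * 0.934579
= 9226.9009


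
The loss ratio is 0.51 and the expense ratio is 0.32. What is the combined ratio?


Combined ratio = loss ratio + expense ratio
= 0.51 + 0.32
= 0.83


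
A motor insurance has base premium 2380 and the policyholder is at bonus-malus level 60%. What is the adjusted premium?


adjusted = base * BM_level / 100
= 2380 * 60 / 100
= 2380 * 0.6
= 1428.0


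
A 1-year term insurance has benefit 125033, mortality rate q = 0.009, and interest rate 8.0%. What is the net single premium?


NSP = benefit * q * v
v = 1/(1+i) = 0.925926
NSP = 125033 * 0.009 * 0.925926
= 1041.9417


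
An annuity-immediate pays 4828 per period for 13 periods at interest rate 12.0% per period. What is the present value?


PV = PMT * (1 - (1+i)^(-n)) / i
= 4828 * (1 - (1+0.12)^(-13)) / 0.12
= 4828 * (1 - 0.229174) / 0.12
= 4828 * 6.423548
= 31012.8918


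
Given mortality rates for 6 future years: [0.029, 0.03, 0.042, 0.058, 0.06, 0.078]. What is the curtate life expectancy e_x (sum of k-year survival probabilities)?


e_x = sum_{k=1}^{n} k_p_x
k_p_x values:
  1_p_x = 0.971
  2_p_x = 0.94187
  3_p_x = 0.902311
  4_p_x = 0.849977
  5_p_x = 0.798979
  6_p_x = 0.736658
e_x = 5.2008


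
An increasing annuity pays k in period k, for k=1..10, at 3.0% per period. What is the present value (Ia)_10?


(Ia)_n = sum_{k=1}^{n} k * v^k, v = 1/(1+i)
v = 0.970874
Sum computed term by term:
(Ia)_10 = 44.839


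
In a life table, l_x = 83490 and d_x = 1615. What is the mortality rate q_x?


q_x = d_x / l_x
= 1615 / 83490
= 0.0193


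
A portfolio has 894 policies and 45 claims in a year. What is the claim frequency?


frequency = claims / policies
= 45 / 894
= 0.0503


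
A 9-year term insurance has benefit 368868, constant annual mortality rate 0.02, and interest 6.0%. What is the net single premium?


NSP = benefit * sum_{k=0}^{n-1} k_p_x * q * v^(k+1)
With constant q=0.02, v=0.943396
Sum = 0.126626
NSP = 368868 * 0.126626
= 46708.462


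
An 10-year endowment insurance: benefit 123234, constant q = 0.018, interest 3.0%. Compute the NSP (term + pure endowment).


Term component = 17537.6828
Pure endowment = 10_p_x * v^10 * benefit = 0.833902 * 0.744094 * 123234 = 76466.8458
NSP = 94004.5286


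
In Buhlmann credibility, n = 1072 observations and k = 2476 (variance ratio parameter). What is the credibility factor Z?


Z = n / (n + k)
= 1072 / (1072 + 2476)
= 1072 / 3548
= 0.3021


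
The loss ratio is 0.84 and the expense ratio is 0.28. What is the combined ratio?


Combined ratio = loss ratio + expense ratio
= 0.84 + 0.28
= 1.12


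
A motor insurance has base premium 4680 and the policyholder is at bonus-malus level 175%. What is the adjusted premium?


adjusted = base * BM_level / 100
= 4680 * 175 / 100
= 4680 * 1.75
= 8190.0


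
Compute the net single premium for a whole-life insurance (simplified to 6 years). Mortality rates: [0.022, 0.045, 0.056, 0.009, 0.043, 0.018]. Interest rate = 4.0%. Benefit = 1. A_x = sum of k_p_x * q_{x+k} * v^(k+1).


v = 0.961538
Year 0: k_p_x=1.0, q=0.022, term=0.021154
Year 1: k_p_x=0.978, q=0.045, term=0.04069
Year 2: k_p_x=0.93399, q=0.056, term=0.046498
Year 3: k_p_x=0.881687, q=0.009, term=0.006783
Year 4: k_p_x=0.873751, q=0.043, term=0.030881
Year 5: k_p_x=0.83618, q=0.018, term=0.011895
A_x = 0.1579


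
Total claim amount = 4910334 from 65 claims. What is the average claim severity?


severity = total / number
= 4910334 / 65
= 75543.6


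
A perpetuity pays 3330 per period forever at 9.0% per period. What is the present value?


PV = PMT / i
= 3330 / 0.09
= 37000.0


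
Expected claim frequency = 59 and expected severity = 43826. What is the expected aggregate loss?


E[S] = E[N] * E[X]
= 59 * 43826
= 2.5857e+06


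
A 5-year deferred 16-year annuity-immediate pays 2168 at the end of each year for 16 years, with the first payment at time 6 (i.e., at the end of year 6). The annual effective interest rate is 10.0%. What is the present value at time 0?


PV at time 5 of the 16-year annuity-immediate:
a_n = 2168 * (1-(1+0.1)^(-16))/0.1 = 16961.8003
Discount back 5 years to time 0:
PV = 16961.8003 * (1+0.1)^(-5)
= 16961.8003 * 0.620921
= 10531.9435


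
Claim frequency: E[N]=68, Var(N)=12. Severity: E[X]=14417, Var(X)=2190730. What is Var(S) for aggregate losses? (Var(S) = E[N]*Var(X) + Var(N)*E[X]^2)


Var(S) = E[N]*Var(X) + Var(N)*E[X]^2
= 68*2190730 + 12*14417^2
= 148969640 + 2494198668
= 2.6432e+09


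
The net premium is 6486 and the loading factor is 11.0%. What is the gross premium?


Gross = net * (1 + loading)
= 6486 * (1 + 0.11)
= 6486 * 1.11
= 7199.46


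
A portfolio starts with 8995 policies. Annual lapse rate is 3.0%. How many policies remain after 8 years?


remaining = initial * (1 - lapse)^years
= 8995 * (1 - 0.03)^8
= 8995 * 0.783743
= 7049.7715


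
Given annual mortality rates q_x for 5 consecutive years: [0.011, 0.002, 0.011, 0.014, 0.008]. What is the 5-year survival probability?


p_k = 1 - q_k for each year
Survival = product of (1 - q_k)
= 0.989 * 0.998 * 0.989 * 0.986 * 0.992
= 0.9548


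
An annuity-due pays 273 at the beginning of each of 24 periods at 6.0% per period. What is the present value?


PV_due = PMT * (1-(1+i)^(-n))/i * (1+i)
PV_immediate = 3426.2476
PV_due = 3426.2476 * 1.06
= 3631.8225


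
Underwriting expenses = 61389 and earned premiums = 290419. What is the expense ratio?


Expense ratio = expenses / premiums
= 61389 / 290419
= 0.2114


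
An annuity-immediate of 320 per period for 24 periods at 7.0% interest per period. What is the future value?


FV = PMT * ((1+i)^n - 1) / i
= 320 * ((1.07)^24 - 1) / 0.07
= 320 * (5.072367 - 1) / 0.07
= 18616.5346


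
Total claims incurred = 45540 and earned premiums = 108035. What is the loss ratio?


Loss ratio = claims / premiums
= 45540 / 108035
= 0.4215


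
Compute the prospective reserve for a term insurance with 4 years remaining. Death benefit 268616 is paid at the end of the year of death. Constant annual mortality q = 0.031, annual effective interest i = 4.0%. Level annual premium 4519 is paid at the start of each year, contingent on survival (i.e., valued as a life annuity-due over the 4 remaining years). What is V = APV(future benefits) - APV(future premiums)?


v = 1/(1+i) = 0.961538
APV(future benefits) per unit = sum_{k=0}^{3} k_p_x * q * v^(k+1) = 0.107567
APV(future benefits) = 268616 * 0.107567 = 28894.296
Life annuity-due factor ä_{x:4} = sum_{k=0}^{3} k_p_x * v^k = 3.608709
APV(future premiums) = 4519 * 3.608709 = 16307.7568
V = 28894.296 - 16307.7568
= 12586.5392


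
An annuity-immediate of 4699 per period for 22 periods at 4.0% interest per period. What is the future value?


FV = PMT * ((1+i)^n - 1) / i
= 4699 * ((1.04)^22 - 1) / 0.04
= 4699 * (2.369919 - 1) / 0.04
= 160931.21


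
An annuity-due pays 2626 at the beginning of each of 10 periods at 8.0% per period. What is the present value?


PV_due = PMT * (1-(1+i)^(-n))/i * (1+i)
PV_immediate = 17620.6738
PV_due = 17620.6738 * 1.08
= 19030.3277


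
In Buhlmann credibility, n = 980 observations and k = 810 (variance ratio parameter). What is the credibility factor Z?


Z = n / (n + k)
= 980 / (980 + 810)
= 980 / 1790
= 0.5475


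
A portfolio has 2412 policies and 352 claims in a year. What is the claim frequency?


frequency = claims / policies
= 352 / 2412
= 0.1459


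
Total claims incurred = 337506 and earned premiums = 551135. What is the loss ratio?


Loss ratio = claims / premiums
= 337506 / 551135
= 0.6124


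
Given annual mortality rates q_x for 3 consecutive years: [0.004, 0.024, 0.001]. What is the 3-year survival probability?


p_k = 1 - q_k for each year
Survival = product of (1 - q_k)
= 0.996 * 0.976 * 0.999
= 0.9711


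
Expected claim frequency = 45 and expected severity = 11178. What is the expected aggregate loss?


E[S] = E[N] * E[X]
= 45 * 11178
= 503010


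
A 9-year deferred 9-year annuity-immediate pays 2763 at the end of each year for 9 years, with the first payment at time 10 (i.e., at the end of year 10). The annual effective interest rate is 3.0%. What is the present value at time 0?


PV at time 9 of the 9-year annuity-immediate:
a_n = 2763 * (1-(1+0.03)^(-9))/0.03 = 21513.019
Discount back 9 years to time 0:
PV = 21513.019 * (1+0.03)^(-9)
= 21513.019 * 0.766417
= 16487.9377


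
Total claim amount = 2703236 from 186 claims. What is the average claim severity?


severity = total / number
= 2703236 / 186
= 14533.5269


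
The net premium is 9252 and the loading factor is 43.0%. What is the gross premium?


Gross = net * (1 + loading)
= 9252 * (1 + 0.43)
= 9252 * 1.43
= 13230.36


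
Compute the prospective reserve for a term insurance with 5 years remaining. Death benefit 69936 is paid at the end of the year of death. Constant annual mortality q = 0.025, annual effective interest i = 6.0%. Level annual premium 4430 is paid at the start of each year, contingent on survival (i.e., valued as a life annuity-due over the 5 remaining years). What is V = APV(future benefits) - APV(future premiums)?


v = 1/(1+i) = 0.943396
APV(future benefits) per unit = sum_{k=0}^{4} k_p_x * q * v^(k+1) = 0.100469
APV(future benefits) = 69936 * 0.100469 = 7026.3885
Life annuity-due factor ä_{x:5} = sum_{k=0}^{4} k_p_x * v^k = 4.259879
APV(future premiums) = 4430 * 4.259879 = 18871.2624
V = 7026.3885 - 18871.2624
= -11844.8739


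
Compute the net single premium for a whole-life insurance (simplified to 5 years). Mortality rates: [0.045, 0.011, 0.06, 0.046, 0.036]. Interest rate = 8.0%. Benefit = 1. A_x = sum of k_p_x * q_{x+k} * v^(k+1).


v = 0.925926
Year 0: k_p_x=1.0, q=0.045, term=0.041667
Year 1: k_p_x=0.955, q=0.011, term=0.009006
Year 2: k_p_x=0.944495, q=0.06, term=0.044986
Year 3: k_p_x=0.887825, q=0.046, term=0.030019
Year 4: k_p_x=0.846985, q=0.036, term=0.020752
A_x = 0.1464


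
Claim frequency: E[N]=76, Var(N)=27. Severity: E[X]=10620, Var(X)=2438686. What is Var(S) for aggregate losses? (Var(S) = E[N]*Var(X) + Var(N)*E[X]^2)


Var(S) = E[N]*Var(X) + Var(N)*E[X]^2
= 76*2438686 + 27*10620^2
= 185340136 + 3045178800
= 3.2305e+09


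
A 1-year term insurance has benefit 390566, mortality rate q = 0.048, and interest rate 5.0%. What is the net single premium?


NSP = benefit * q * v
v = 1/(1+i) = 0.952381
NSP = 390566 * 0.048 * 0.952381
= 17854.4457


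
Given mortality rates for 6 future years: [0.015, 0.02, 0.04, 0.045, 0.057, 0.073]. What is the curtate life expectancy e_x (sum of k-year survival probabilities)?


e_x = sum_{k=1}^{n} k_p_x
k_p_x values:
  1_p_x = 0.985
  2_p_x = 0.9653
  3_p_x = 0.926688
  4_p_x = 0.884987
  5_p_x = 0.834543
  6_p_x = 0.773621
e_x = 5.3701


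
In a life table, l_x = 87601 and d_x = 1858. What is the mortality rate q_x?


q_x = d_x / l_x
= 1858 / 87601
= 0.0212


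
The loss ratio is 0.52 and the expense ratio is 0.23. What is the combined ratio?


Combined ratio = loss ratio + expense ratio
= 0.52 + 0.23
= 0.75


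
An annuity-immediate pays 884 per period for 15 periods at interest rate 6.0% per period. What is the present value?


PV = PMT * (1 - (1+i)^(-n)) / i
= 884 * (1 - (1+0.06)^(-15)) / 0.06
= 884 * (1 - 0.417265) / 0.06
= 884 * 9.712249
= 8585.6281


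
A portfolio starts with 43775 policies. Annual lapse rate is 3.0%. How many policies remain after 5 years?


remaining = initial * (1 - lapse)^years
= 43775 * (1 - 0.03)^5
= 43775 * 0.858734
= 37591.082


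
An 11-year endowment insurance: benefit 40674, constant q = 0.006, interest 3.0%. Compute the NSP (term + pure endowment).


Term component = 2195.4034
Pure endowment = 11_p_x * v^11 * benefit = 0.935945 * 0.722421 * 40674 = 27501.5797
NSP = 29696.9831


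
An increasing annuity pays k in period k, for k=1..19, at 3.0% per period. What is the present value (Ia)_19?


(Ia)_n = sum_{k=1}^{n} k * v^k, v = 1/(1+i)
v = 0.970874
Sum computed term by term:
(Ia)_19 = 130.6026


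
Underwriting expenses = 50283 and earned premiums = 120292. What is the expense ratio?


Expense ratio = expenses / premiums
= 50283 / 120292
= 0.418


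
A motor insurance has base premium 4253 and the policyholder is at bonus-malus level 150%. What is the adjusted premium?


adjusted = base * BM_level / 100
= 4253 * 150 / 100
= 4253 * 1.5
= 6379.5


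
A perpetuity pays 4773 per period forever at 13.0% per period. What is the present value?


PV = PMT / i
= 4773 / 0.13
= 36715.3846


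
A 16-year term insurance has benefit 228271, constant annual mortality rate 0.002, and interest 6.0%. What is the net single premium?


NSP = benefit * sum_{k=0}^{n-1} k_p_x * q * v^(k+1)
With constant q=0.002, v=0.943396
Sum = 0.01996
NSP = 228271 * 0.01996
= 4556.3127


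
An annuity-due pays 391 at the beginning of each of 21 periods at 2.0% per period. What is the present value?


PV_due = PMT * (1-(1+i)^(-n))/i * (1+i)
PV_immediate = 6651.3828
PV_due = 6651.3828 * 1.02
= 6784.4104


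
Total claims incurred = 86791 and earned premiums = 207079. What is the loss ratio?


Loss ratio = claims / premiums
= 86791 / 207079
= 0.4191


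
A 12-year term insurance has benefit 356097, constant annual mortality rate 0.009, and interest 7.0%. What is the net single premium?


NSP = benefit * sum_{k=0}^{n-1} k_p_x * q * v^(k+1)
With constant q=0.009, v=0.934579
Sum = 0.068541
NSP = 356097 * 0.068541
= 24407.235


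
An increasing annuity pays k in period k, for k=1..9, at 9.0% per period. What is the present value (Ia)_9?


(Ia)_n = sum_{k=1}^{n} k * v^k, v = 1/(1+i)
v = 0.917431
Sum computed term by term:
(Ia)_9 = 26.5663


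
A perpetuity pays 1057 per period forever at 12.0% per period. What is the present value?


PV = PMT / i
= 1057 / 0.12
= 8808.3333


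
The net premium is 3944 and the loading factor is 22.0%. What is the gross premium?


Gross = net * (1 + loading)
= 3944 * (1 + 0.22)
= 3944 * 1.22
= 4811.68


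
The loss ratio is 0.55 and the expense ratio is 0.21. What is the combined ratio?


Combined ratio = loss ratio + expense ratio
= 0.55 + 0.21
= 0.76


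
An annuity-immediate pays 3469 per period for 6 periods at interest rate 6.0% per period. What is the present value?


PV = PMT * (1 - (1+i)^(-n)) / i
= 3469 * (1 - (1+0.06)^(-6)) / 0.06
= 3469 * (1 - 0.704961) / 0.06
= 3469 * 4.917324
= 17058.1981


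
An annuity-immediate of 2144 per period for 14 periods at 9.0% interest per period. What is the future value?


FV = PMT * ((1+i)^n - 1) / i
= 2144 * ((1.09)^14 - 1) / 0.09
= 2144 * (3.341727 - 1) / 0.09
= 55785.1416


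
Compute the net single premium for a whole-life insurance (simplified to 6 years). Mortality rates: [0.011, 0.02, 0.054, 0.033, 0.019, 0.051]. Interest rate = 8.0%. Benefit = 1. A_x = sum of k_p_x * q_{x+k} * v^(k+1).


v = 0.925926
Year 0: k_p_x=1.0, q=0.011, term=0.010185
Year 1: k_p_x=0.989, q=0.02, term=0.016958
Year 2: k_p_x=0.96922, q=0.054, term=0.041547
Year 3: k_p_x=0.916882, q=0.033, term=0.02224
Year 4: k_p_x=0.886625, q=0.019, term=0.011465
Year 5: k_p_x=0.869779, q=0.051, term=0.027954
A_x = 0.1303


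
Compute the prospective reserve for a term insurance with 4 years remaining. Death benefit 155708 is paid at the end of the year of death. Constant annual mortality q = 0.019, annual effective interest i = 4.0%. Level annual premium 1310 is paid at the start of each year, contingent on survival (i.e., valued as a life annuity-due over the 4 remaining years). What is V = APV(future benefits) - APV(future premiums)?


v = 1/(1+i) = 0.961538
APV(future benefits) per unit = sum_{k=0}^{3} k_p_x * q * v^(k+1) = 0.06709
APV(future benefits) = 155708 * 0.06709 = 10446.4827
Life annuity-due factor ä_{x:4} = sum_{k=0}^{3} k_p_x * v^k = 3.672306
APV(future premiums) = 1310 * 3.672306 = 4810.7213
V = 10446.4827 - 4810.7213
= 5635.7614


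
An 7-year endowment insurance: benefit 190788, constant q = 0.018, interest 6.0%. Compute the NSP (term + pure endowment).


Term component = 18242.93
Pure endowment = 7_p_x * v^7 * benefit = 0.880604 * 0.665057 * 190788 = 111735.3035
NSP = 129978.2335


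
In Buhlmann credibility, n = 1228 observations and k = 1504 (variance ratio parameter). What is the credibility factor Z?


Z = n / (n + k)
= 1228 / (1228 + 1504)
= 1228 / 2732
= 0.4495


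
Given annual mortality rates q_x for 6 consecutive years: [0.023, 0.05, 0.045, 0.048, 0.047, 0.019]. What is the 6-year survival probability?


p_k = 1 - q_k for each year
Survival = product of (1 - q_k)
= 0.977 * 0.95 * 0.955 * 0.952 * 0.953 * 0.981
= 0.7889


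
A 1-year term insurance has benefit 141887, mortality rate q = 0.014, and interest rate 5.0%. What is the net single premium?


NSP = benefit * q * v
v = 1/(1+i) = 0.952381
NSP = 141887 * 0.014 * 0.952381
= 1891.8267


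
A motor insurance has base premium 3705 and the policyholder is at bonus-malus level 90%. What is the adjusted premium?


adjusted = base * BM_level / 100
= 3705 * 90 / 100
= 3705 * 0.9
= 3334.5


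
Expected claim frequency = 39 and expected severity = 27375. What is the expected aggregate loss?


E[S] = E[N] * E[X]
= 39 * 27375
= 1.0676e+06


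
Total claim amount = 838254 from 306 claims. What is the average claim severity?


severity = total / number
= 838254 / 306
= 2739.3922


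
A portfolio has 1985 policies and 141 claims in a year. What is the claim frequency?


frequency = claims / policies
= 141 / 1985
= 0.071


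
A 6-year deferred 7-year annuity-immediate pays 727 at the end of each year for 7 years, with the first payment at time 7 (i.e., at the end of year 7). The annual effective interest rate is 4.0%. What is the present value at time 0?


PV at time 6 of the 7-year annuity-immediate:
a_n = 727 * (1-(1+0.04)^(-7))/0.04 = 4363.4937
Discount back 6 years to time 0:
PV = 4363.4937 * (1+0.04)^(-6)
= 4363.4937 * 0.790315
= 3448.5325


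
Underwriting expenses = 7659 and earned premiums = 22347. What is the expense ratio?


Expense ratio = expenses / premiums
= 7659 / 22347
= 0.3427


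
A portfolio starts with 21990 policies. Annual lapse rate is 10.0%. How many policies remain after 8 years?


remaining = initial * (1 - lapse)^years
= 21990 * (1 - 0.1)^8
= 21990 * 0.430467
= 9465.9739


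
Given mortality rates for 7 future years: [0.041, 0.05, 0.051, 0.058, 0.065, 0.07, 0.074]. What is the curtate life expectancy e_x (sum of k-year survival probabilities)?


e_x = sum_{k=1}^{n} k_p_x
k_p_x values:
  1_p_x = 0.959
  2_p_x = 0.91105
  3_p_x = 0.864586
  4_p_x = 0.81444
  5_p_x = 0.761502
  6_p_x = 0.708197
  7_p_x = 0.65579
e_x = 5.6746


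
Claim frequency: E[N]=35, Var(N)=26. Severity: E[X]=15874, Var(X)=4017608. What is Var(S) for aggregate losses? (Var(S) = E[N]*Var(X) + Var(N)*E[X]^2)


Var(S) = E[N]*Var(X) + Var(N)*E[X]^2
= 35*4017608 + 26*15874^2
= 140616280 + 6551580776
= 6.6922e+09


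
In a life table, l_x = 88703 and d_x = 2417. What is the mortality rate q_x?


q_x = d_x / l_x
= 2417 / 88703
= 0.0272


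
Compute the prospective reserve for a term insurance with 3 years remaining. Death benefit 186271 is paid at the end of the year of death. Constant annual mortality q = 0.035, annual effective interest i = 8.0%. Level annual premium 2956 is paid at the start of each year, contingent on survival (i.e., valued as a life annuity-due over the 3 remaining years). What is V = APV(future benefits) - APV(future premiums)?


v = 1/(1+i) = 0.925926
APV(future benefits) per unit = sum_{k=0}^{2} k_p_x * q * v^(k+1) = 0.087237
APV(future benefits) = 186271 * 0.087237 = 16249.7793
Life annuity-due factor ä_{x:3} = sum_{k=0}^{2} k_p_x * v^k = 2.691894
APV(future premiums) = 2956 * 2.691894 = 7957.2383
V = 16249.7793 - 7957.2383
= 8292.5411


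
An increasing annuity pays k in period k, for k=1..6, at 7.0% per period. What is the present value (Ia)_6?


(Ia)_n = sum_{k=1}^{n} k * v^k, v = 1/(1+i)
v = 0.934579
Sum computed term by term:
(Ia)_6 = 15.7449


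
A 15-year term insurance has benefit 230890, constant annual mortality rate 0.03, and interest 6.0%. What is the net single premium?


NSP = benefit * sum_{k=0}^{n-1} k_p_x * q * v^(k+1)
With constant q=0.03, v=0.943396
Sum = 0.245255
NSP = 230890 * 0.245255
= 56627.035


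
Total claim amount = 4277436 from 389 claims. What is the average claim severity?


severity = total / number
= 4277436 / 389
= 10995.9794


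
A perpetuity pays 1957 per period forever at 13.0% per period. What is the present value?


PV = PMT / i
= 1957 / 0.13
= 15053.8462


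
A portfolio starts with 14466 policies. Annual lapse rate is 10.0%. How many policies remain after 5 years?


remaining = initial * (1 - lapse)^years
= 14466 * (1 - 0.1)^5
= 14466 * 0.59049
= 8542.0283


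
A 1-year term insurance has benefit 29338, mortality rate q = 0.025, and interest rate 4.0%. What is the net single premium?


NSP = benefit * q * v
v = 1/(1+i) = 0.961538
NSP = 29338 * 0.025 * 0.961538
= 705.2404


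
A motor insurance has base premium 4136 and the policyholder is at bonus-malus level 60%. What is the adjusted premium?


adjusted = base * BM_level / 100
= 4136 * 60 / 100
= 4136 * 0.6
= 2481.6


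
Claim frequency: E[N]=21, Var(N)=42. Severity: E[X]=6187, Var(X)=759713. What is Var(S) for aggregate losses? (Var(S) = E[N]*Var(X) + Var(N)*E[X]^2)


Var(S) = E[N]*Var(X) + Var(N)*E[X]^2
= 21*759713 + 42*6187^2
= 15953973 + 1607716698
= 1.6237e+09


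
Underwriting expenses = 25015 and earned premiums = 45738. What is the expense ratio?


Expense ratio = expenses / premiums
= 25015 / 45738
= 0.5469


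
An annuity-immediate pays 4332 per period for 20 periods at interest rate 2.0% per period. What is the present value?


PV = PMT * (1 - (1+i)^(-n)) / i
= 4332 * (1 - (1+0.02)^(-20)) / 0.02
= 4332 * (1 - 0.672971) / 0.02
= 4332 * 16.351433
= 70834.4092


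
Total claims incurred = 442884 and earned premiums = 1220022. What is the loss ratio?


Loss ratio = claims / premiums
= 442884 / 1220022
= 0.363


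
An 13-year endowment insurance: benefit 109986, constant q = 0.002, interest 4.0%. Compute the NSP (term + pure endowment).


Term component = 2172.7725
Pure endowment = 13_p_x * v^13 * benefit = 0.97431 * 0.600574 * 109986 = 64357.7769
NSP = 66530.5494


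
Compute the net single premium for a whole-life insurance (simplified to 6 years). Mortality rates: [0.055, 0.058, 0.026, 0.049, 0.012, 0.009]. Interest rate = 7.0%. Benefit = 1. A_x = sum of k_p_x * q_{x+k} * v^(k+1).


v = 0.934579
Year 0: k_p_x=1.0, q=0.055, term=0.051402
Year 1: k_p_x=0.945, q=0.058, term=0.047873
Year 2: k_p_x=0.89019, q=0.026, term=0.018893
Year 3: k_p_x=0.867045, q=0.049, term=0.032412
Year 4: k_p_x=0.82456, q=0.012, term=0.007055
Year 5: k_p_x=0.814665, q=0.009, term=0.004886
A_x = 0.1625


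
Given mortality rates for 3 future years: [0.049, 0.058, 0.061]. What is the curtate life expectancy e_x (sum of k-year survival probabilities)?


e_x = sum_{k=1}^{n} k_p_x
k_p_x values:
  1_p_x = 0.951
  2_p_x = 0.895842
  3_p_x = 0.841196
e_x = 2.688


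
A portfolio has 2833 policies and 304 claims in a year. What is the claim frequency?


frequency = claims / policies
= 304 / 2833
= 0.1073


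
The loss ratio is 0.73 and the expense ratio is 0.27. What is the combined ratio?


Combined ratio = loss ratio + expense ratio
= 0.73 + 0.27
= 1.0


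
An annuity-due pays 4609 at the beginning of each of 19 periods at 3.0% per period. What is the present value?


PV_due = PMT * (1-(1+i)^(-n))/i * (1+i)
PV_immediate = 66018.3901
PV_due = 66018.3901 * 1.03
= 67998.9418


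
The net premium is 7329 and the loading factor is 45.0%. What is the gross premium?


Gross = net * (1 + loading)
= 7329 * (1 + 0.45)
= 7329 * 1.45
= 10627.05


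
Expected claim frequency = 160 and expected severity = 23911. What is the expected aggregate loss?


E[S] = E[N] * E[X]
= 160 * 23911
= 3.8258e+06


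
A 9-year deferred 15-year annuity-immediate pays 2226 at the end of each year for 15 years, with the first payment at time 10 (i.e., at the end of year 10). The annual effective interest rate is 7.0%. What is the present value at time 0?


PV at time 9 of the 15-year annuity-immediate:
a_n = 2226 * (1-(1+0.07)^(-15))/0.07 = 20274.2166
Discount back 9 years to time 0:
PV = 20274.2166 * (1+0.07)^(-9)
= 20274.2166 * 0.543934
= 11027.8305


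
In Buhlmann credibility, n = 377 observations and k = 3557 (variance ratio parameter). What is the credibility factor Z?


Z = n / (n + k)
= 377 / (377 + 3557)
= 377 / 3934
= 0.0958


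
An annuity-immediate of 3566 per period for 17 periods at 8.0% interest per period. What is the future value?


FV = PMT * ((1+i)^n - 1) / i
= 3566 * ((1.08)^17 - 1) / 0.08
= 3566 * (3.700018 - 1) / 0.08
= 120353.3048


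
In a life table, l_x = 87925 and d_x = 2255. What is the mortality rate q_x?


q_x = d_x / l_x
= 2255 / 87925
= 0.0256


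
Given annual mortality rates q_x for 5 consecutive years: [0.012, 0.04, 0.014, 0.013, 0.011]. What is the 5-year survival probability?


p_k = 1 - q_k for each year
Survival = product of (1 - q_k)
= 0.988 * 0.96 * 0.986 * 0.987 * 0.989
= 0.9129


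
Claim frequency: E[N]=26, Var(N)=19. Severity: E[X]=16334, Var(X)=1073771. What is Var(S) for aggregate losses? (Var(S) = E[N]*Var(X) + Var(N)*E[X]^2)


Var(S) = E[N]*Var(X) + Var(N)*E[X]^2
= 26*1073771 + 19*16334^2
= 27918046 + 5069191564
= 5.0971e+09


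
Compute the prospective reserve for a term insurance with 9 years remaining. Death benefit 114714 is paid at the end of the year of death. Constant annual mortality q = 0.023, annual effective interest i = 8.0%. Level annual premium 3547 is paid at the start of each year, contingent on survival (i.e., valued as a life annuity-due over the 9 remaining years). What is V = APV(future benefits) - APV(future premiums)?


v = 1/(1+i) = 0.925926
APV(future benefits) per unit = sum_{k=0}^{8} k_p_x * q * v^(k+1) = 0.132701
APV(future benefits) = 114714 * 0.132701 = 15222.6666
Life annuity-due factor ä_{x:9} = sum_{k=0}^{8} k_p_x * v^k = 6.231179
APV(future premiums) = 3547 * 6.231179 = 22101.9922
V = 15222.6666 - 22101.9922
= -6879.3256


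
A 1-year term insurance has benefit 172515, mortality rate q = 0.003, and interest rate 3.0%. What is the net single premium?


NSP = benefit * q * v
v = 1/(1+i) = 0.970874
NSP = 172515 * 0.003 * 0.970874
= 502.4709


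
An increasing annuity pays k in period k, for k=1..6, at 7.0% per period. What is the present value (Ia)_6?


(Ia)_n = sum_{k=1}^{n} k * v^k, v = 1/(1+i)
v = 0.934579
Sum computed term by term:
(Ia)_6 = 15.7449


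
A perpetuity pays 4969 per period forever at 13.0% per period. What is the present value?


PV = PMT / i
= 4969 / 0.13
= 38223.0769


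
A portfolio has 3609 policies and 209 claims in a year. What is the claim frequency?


frequency = claims / policies
= 209 / 3609
= 0.0579


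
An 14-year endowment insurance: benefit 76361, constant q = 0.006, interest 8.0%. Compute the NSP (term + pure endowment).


Term component = 3660.2598
Pure endowment = 14_p_x * v^14 * benefit = 0.919199 * 0.340461 * 76361 = 23897.2767
NSP = 27557.5365


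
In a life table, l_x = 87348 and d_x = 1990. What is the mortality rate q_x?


q_x = d_x / l_x
= 1990 / 87348
= 0.0228


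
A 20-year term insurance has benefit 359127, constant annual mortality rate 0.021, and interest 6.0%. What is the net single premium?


NSP = benefit * sum_{k=0}^{n-1} k_p_x * q * v^(k+1)
With constant q=0.021, v=0.943396
Sum = 0.206382
NSP = 359127 * 0.206382
= 74117.2667


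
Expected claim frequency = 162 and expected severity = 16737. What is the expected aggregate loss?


E[S] = E[N] * E[X]
= 162 * 16737
= 2.7114e+06


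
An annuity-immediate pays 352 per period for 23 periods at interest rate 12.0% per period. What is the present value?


PV = PMT * (1 - (1+i)^(-n)) / i
= 352 * (1 - (1+0.12)^(-23)) / 0.12
= 352 * (1 - 0.073788) / 0.12
= 352 * 7.718434
= 2716.8887


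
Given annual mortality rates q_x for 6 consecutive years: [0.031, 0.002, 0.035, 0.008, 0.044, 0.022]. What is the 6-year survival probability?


p_k = 1 - q_k for each year
Survival = product of (1 - q_k)
= 0.969 * 0.998 * 0.965 * 0.992 * 0.956 * 0.978
= 0.8655


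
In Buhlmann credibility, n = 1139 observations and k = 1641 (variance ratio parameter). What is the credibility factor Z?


Z = n / (n + k)
= 1139 / (1139 + 1641)
= 1139 / 2780
= 0.4097


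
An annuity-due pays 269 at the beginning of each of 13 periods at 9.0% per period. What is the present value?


PV_due = PMT * (1-(1+i)^(-n))/i * (1+i)
PV_immediate = 2013.9772
PV_due = 2013.9772 * 1.09
= 2195.2351


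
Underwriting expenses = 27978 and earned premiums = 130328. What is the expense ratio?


Expense ratio = expenses / premiums
= 27978 / 130328
= 0.2147


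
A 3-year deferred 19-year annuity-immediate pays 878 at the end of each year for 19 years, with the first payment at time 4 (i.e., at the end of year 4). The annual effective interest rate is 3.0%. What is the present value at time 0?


PV at time 3 of the 19-year annuity-immediate:
a_n = 878 * (1-(1+0.03)^(-19))/0.03 = 12576.2956
Discount back 3 years to time 0:
PV = 12576.2956 * (1+0.03)^(-3)
= 12576.2956 * 0.915142
= 11509.092


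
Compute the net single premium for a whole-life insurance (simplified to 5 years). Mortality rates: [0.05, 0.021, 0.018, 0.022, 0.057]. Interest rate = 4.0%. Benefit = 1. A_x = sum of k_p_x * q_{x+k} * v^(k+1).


v = 0.961538
Year 0: k_p_x=1.0, q=0.05, term=0.048077
Year 1: k_p_x=0.95, q=0.021, term=0.018445
Year 2: k_p_x=0.93005, q=0.018, term=0.014883
Year 3: k_p_x=0.913309, q=0.022, term=0.017175
Year 4: k_p_x=0.893216, q=0.057, term=0.041847
A_x = 0.1404


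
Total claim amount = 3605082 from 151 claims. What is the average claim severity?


severity = total / number
= 3605082 / 151
= 23874.7152


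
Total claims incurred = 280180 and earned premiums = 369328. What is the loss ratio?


Loss ratio = claims / premiums
= 280180 / 369328
= 0.7586


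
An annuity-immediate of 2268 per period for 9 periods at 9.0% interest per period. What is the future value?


FV = PMT * ((1+i)^n - 1) / i
= 2268 * ((1.09)^9 - 1) / 0.09
= 2268 * (2.171893 - 1) / 0.09
= 29531.7106


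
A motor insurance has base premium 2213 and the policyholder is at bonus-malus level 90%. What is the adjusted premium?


adjusted = base * BM_level / 100
= 2213 * 90 / 100
= 2213 * 0.9
= 1991.7


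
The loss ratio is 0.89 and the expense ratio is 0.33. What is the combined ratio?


Combined ratio = loss ratio + expense ratio
= 0.89 + 0.33
= 1.22


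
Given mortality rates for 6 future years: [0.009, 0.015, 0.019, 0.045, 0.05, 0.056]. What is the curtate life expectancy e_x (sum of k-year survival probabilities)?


e_x = sum_{k=1}^{n} k_p_x
k_p_x values:
  1_p_x = 0.991
  2_p_x = 0.976135
  3_p_x = 0.957588
  4_p_x = 0.914497
  5_p_x = 0.868772
  6_p_x = 0.820121
e_x = 5.5281


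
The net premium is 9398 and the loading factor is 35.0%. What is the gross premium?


Gross = net * (1 + loading)
= 9398 * (1 + 0.35)
= 9398 * 1.35
= 12687.3


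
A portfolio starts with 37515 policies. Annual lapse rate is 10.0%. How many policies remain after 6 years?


remaining = initial * (1 - lapse)^years
= 37515 * (1 - 0.1)^6
= 37515 * 0.531441
= 19937.0091


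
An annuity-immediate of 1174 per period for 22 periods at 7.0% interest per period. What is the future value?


FV = PMT * ((1+i)^n - 1) / i
= 1174 * ((1.07)^22 - 1) / 0.07
= 1174 * (4.430402 - 1) / 0.07
= 57532.7378


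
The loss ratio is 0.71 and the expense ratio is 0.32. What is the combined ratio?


Combined ratio = loss ratio + expense ratio
= 0.71 + 0.32
= 1.03


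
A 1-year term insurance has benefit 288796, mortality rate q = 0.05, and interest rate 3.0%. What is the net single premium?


NSP = benefit * q * v
v = 1/(1+i) = 0.970874
NSP = 288796 * 0.05 * 0.970874
= 14019.2233


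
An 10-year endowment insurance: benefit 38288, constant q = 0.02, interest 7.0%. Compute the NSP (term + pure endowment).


Term component = 4974.3907
Pure endowment = 10_p_x * v^10 * benefit = 0.817073 * 0.508349 * 38288 = 15903.2418
NSP = 20877.6325


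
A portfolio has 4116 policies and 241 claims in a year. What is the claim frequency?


frequency = claims / policies
= 241 / 4116
= 0.0586


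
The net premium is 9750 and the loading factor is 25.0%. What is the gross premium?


Gross = net * (1 + loading)
= 9750 * (1 + 0.25)
= 9750 * 1.25
= 12187.5


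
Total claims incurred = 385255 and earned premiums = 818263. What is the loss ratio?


Loss ratio = claims / premiums
= 385255 / 818263
= 0.4708


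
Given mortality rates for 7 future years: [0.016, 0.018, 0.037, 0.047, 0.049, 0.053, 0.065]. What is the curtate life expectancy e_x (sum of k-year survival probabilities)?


e_x = sum_{k=1}^{n} k_p_x
k_p_x values:
  1_p_x = 0.984
  2_p_x = 0.966288
  3_p_x = 0.930535
  4_p_x = 0.8868
  5_p_x = 0.843347
  6_p_x = 0.79865
  7_p_x = 0.746737
e_x = 6.1564


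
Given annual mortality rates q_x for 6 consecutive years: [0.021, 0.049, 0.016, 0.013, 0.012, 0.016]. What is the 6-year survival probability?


p_k = 1 - q_k for each year
Survival = product of (1 - q_k)
= 0.979 * 0.951 * 0.984 * 0.987 * 0.988 * 0.984
= 0.8791


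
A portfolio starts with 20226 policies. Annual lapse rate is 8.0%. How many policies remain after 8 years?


remaining = initial * (1 - lapse)^years
= 20226 * (1 - 0.08)^8
= 20226 * 0.513219
= 10380.3649


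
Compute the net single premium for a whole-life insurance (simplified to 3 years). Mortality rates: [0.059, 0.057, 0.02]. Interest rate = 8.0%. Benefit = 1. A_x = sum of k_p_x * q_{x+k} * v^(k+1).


v = 0.925926
Year 0: k_p_x=1.0, q=0.059, term=0.05463
Year 1: k_p_x=0.941, q=0.057, term=0.045985
Year 2: k_p_x=0.887363, q=0.02, term=0.014088
A_x = 0.1147


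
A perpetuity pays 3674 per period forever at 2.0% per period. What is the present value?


PV = PMT / i
= 3674 / 0.02
= 183700.0


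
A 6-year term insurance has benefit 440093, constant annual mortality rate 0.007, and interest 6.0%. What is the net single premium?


NSP = benefit * sum_{k=0}^{n-1} k_p_x * q * v^(k+1)
With constant q=0.007, v=0.943396
Sum = 0.033865
NSP = 440093 * 0.033865
= 14903.6593


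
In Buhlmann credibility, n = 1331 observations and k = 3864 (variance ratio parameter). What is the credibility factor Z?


Z = n / (n + k)
= 1331 / (1331 + 3864)
= 1331 / 5195
= 0.2562


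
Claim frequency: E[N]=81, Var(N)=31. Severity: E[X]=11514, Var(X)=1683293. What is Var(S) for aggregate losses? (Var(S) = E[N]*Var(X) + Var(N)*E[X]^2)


Var(S) = E[N]*Var(X) + Var(N)*E[X]^2
= 81*1683293 + 31*11514^2
= 136346733 + 4109738076
= 4.2461e+09


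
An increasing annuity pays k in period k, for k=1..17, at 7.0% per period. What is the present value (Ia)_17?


(Ia)_n = sum_{k=1}^{n} k * v^k, v = 1/(1+i)
v = 0.934579
Sum computed term by term:
(Ia)_17 = 72.3555


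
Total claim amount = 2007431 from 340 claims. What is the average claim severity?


severity = total / number
= 2007431 / 340
= 5904.2088


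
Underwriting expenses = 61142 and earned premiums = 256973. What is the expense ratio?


Expense ratio = expenses / premiums
= 61142 / 256973
= 0.2379


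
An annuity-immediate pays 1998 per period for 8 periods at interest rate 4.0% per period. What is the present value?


PV = PMT * (1 - (1+i)^(-n)) / i
= 1998 * (1 - (1+0.04)^(-8)) / 0.04
= 1998 * (1 - 0.73069) / 0.04
= 1998 * 6.732745
= 13452.0243


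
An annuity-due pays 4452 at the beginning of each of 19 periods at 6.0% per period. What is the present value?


PV_due = PMT * (1-(1+i)^(-n))/i * (1+i)
PV_immediate = 49675.9346
PV_due = 49675.9346 * 1.06
= 52656.4907


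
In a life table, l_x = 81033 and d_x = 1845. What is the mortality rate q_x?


q_x = d_x / l_x
= 1845 / 81033
= 0.0228


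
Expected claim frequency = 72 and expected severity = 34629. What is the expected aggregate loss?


E[S] = E[N] * E[X]
= 72 * 34629
= 2.4933e+06


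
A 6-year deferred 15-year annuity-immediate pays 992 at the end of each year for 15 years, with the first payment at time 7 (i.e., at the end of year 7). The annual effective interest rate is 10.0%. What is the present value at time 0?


PV at time 6 of the 15-year annuity-immediate:
a_n = 992 * (1-(1+0.1)^(-15))/0.1 = 7545.2309
Discount back 6 years to time 0:
PV = 7545.2309 * (1+0.1)^(-6)
= 7545.2309 * 0.564474
= 4259.0861


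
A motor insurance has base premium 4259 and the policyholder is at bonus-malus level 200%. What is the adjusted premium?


adjusted = base * BM_level / 100
= 4259 * 200 / 100
= 4259 * 2.0
= 8518.0


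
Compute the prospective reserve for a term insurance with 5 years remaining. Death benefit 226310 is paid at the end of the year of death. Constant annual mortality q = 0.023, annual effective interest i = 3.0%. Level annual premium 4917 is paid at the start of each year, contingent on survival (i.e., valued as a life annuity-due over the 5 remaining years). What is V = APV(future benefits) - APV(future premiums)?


v = 1/(1+i) = 0.970874
APV(future benefits) per unit = sum_{k=0}^{4} k_p_x * q * v^(k+1) = 0.100736
APV(future benefits) = 226310 * 0.100736 = 22797.6619
Life annuity-due factor ä_{x:5} = sum_{k=0}^{4} k_p_x * v^k = 4.51124
APV(future premiums) = 4917 * 4.51124 = 22181.7681
V = 22797.6619 - 22181.7681
= 615.8938


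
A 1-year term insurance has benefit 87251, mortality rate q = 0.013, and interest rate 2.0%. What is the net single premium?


NSP = benefit * q * v
v = 1/(1+i) = 0.980392
NSP = 87251 * 0.013 * 0.980392
= 1112.0225


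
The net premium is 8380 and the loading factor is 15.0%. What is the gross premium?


Gross = net * (1 + loading)
= 8380 * (1 + 0.15)
= 8380 * 1.15
= 9637.0


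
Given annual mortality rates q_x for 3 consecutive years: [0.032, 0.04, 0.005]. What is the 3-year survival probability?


p_k = 1 - q_k for each year
Survival = product of (1 - q_k)
= 0.968 * 0.96 * 0.995
= 0.9246


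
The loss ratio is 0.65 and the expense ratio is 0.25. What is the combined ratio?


Combined ratio = loss ratio + expense ratio
= 0.65 + 0.25
= 0.9


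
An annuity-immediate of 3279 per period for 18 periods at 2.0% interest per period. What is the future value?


FV = PMT * ((1+i)^n - 1) / i
= 3279 * ((1.02)^18 - 1) / 0.02
= 3279 * (1.428246 - 1) / 0.02
= 70210.9723


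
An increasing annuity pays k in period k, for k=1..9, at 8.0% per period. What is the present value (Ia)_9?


(Ia)_n = sum_{k=1}^{n} k * v^k, v = 1/(1+i)
v = 0.925926
Sum computed term by term:
(Ia)_9 = 28.055
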